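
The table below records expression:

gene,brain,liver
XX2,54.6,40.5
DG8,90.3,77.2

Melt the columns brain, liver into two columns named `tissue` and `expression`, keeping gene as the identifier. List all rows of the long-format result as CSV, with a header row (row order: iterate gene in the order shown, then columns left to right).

Each (gene, column) pair becomes one row: 2 × 2 = 4 rows.
For example, (XX2, brain) → expression=54.6.

gene,tissue,expression
XX2,brain,54.6
XX2,liver,40.5
DG8,brain,90.3
DG8,liver,77.2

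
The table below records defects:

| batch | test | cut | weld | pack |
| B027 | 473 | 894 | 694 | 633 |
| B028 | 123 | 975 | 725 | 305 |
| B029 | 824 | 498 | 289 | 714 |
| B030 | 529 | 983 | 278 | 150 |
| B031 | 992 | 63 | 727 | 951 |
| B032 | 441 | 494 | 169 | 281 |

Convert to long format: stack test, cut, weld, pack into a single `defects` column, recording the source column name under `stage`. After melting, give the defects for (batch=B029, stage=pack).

Unpivoting turns each (batch, wide-column) pair into one long row.
The wide cell at row B029, column pack holds 714, so the long row (B029, pack) has defects=714.

714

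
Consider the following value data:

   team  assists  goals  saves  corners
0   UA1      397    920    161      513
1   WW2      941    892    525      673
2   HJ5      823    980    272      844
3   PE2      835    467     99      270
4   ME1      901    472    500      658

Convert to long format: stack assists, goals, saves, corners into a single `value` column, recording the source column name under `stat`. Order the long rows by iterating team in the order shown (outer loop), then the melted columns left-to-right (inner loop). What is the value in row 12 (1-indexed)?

844

20 rows total (5 × 4). Row 12: index ⌊(12-1)/4⌋ = 2 into team → HJ5; (12-1) mod 4 = 3 into the melted columns → corners.
So row 12 is (HJ5, corners, 844); value = 844.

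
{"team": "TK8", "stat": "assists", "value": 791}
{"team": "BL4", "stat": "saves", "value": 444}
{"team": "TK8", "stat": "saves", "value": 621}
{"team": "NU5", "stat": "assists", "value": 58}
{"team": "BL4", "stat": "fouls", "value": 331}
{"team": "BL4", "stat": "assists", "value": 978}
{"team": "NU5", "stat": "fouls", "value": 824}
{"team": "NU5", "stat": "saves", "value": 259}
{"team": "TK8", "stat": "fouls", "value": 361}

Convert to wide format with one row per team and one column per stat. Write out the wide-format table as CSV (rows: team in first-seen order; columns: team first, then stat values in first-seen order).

Columns: team plus the 3 distinct stat values (assists, saves, fouls).
For example, row TK8 column assists takes value=791 from the long row (TK8, assists).

team,assists,saves,fouls
TK8,791,621,361
BL4,978,444,331
NU5,58,259,824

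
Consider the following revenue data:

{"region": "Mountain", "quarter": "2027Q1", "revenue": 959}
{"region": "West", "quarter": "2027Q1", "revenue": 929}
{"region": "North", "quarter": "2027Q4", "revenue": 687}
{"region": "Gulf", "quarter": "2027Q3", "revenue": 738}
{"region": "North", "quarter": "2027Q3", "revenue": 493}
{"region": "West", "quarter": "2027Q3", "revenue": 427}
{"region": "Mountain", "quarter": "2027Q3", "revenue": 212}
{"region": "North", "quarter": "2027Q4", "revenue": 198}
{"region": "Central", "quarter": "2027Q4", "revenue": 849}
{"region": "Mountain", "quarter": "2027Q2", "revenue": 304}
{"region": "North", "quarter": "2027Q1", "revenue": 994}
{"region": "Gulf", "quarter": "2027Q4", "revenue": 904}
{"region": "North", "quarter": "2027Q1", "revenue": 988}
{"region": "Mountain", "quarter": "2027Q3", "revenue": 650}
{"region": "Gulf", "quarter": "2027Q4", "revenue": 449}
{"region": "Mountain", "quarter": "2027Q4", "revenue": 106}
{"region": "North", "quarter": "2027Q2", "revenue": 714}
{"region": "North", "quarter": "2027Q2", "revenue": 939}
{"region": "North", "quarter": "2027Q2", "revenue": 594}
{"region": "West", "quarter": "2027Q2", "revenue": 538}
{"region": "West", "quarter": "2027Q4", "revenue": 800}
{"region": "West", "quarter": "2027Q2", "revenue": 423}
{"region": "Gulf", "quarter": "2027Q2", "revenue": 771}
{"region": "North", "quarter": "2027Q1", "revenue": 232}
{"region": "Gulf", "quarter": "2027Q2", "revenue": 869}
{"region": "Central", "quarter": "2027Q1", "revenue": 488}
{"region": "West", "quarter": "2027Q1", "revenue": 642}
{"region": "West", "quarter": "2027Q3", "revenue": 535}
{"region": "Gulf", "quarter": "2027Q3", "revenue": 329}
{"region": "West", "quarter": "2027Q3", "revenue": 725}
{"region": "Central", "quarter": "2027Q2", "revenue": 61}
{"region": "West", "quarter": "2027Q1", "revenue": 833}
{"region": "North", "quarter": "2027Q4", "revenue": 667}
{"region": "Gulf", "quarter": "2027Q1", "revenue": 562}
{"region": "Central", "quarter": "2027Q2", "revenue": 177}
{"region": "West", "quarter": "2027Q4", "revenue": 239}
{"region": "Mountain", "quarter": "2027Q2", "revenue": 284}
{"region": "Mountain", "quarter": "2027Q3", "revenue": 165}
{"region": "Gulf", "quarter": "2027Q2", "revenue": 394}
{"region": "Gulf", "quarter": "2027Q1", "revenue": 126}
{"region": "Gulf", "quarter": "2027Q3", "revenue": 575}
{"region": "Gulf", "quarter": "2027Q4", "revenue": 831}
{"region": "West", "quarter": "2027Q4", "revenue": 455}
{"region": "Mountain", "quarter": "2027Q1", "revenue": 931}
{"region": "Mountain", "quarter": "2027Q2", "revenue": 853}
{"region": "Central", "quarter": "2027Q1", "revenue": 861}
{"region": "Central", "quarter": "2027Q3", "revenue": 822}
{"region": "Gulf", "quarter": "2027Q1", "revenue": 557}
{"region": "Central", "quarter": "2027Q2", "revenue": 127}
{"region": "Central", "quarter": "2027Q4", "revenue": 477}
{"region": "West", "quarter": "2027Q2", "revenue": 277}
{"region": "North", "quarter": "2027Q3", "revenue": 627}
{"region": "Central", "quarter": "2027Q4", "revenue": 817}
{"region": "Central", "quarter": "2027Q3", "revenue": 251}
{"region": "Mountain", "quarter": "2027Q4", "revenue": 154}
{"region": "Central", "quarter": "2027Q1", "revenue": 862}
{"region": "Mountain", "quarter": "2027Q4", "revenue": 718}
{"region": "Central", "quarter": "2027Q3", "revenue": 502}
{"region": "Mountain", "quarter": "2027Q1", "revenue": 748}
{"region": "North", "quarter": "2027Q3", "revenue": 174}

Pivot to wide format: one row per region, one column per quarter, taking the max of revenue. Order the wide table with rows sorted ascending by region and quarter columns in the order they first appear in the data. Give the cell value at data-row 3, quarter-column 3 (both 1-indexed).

650

With rows sorted ascending by region, row 3 is region=Mountain. quarter columns in first-appearance order: 2027Q1, 2027Q4, 2027Q3, 2027Q2; column 3 is 2027Q3.
Long rows with region=Mountain, quarter=2027Q3: max(212, 650, 165) = 650.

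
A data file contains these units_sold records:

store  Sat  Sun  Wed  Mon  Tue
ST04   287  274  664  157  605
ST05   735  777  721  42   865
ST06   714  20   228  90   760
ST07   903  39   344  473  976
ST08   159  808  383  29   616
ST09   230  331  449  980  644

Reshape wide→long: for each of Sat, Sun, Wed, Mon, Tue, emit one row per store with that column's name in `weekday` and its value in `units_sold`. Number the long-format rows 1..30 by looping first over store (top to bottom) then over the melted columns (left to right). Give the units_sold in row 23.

383

30 rows total (6 × 5). Row 23: index ⌊(23-1)/5⌋ = 4 into store → ST08; (23-1) mod 5 = 2 into the melted columns → Wed.
So row 23 is (ST08, Wed, 383); units_sold = 383.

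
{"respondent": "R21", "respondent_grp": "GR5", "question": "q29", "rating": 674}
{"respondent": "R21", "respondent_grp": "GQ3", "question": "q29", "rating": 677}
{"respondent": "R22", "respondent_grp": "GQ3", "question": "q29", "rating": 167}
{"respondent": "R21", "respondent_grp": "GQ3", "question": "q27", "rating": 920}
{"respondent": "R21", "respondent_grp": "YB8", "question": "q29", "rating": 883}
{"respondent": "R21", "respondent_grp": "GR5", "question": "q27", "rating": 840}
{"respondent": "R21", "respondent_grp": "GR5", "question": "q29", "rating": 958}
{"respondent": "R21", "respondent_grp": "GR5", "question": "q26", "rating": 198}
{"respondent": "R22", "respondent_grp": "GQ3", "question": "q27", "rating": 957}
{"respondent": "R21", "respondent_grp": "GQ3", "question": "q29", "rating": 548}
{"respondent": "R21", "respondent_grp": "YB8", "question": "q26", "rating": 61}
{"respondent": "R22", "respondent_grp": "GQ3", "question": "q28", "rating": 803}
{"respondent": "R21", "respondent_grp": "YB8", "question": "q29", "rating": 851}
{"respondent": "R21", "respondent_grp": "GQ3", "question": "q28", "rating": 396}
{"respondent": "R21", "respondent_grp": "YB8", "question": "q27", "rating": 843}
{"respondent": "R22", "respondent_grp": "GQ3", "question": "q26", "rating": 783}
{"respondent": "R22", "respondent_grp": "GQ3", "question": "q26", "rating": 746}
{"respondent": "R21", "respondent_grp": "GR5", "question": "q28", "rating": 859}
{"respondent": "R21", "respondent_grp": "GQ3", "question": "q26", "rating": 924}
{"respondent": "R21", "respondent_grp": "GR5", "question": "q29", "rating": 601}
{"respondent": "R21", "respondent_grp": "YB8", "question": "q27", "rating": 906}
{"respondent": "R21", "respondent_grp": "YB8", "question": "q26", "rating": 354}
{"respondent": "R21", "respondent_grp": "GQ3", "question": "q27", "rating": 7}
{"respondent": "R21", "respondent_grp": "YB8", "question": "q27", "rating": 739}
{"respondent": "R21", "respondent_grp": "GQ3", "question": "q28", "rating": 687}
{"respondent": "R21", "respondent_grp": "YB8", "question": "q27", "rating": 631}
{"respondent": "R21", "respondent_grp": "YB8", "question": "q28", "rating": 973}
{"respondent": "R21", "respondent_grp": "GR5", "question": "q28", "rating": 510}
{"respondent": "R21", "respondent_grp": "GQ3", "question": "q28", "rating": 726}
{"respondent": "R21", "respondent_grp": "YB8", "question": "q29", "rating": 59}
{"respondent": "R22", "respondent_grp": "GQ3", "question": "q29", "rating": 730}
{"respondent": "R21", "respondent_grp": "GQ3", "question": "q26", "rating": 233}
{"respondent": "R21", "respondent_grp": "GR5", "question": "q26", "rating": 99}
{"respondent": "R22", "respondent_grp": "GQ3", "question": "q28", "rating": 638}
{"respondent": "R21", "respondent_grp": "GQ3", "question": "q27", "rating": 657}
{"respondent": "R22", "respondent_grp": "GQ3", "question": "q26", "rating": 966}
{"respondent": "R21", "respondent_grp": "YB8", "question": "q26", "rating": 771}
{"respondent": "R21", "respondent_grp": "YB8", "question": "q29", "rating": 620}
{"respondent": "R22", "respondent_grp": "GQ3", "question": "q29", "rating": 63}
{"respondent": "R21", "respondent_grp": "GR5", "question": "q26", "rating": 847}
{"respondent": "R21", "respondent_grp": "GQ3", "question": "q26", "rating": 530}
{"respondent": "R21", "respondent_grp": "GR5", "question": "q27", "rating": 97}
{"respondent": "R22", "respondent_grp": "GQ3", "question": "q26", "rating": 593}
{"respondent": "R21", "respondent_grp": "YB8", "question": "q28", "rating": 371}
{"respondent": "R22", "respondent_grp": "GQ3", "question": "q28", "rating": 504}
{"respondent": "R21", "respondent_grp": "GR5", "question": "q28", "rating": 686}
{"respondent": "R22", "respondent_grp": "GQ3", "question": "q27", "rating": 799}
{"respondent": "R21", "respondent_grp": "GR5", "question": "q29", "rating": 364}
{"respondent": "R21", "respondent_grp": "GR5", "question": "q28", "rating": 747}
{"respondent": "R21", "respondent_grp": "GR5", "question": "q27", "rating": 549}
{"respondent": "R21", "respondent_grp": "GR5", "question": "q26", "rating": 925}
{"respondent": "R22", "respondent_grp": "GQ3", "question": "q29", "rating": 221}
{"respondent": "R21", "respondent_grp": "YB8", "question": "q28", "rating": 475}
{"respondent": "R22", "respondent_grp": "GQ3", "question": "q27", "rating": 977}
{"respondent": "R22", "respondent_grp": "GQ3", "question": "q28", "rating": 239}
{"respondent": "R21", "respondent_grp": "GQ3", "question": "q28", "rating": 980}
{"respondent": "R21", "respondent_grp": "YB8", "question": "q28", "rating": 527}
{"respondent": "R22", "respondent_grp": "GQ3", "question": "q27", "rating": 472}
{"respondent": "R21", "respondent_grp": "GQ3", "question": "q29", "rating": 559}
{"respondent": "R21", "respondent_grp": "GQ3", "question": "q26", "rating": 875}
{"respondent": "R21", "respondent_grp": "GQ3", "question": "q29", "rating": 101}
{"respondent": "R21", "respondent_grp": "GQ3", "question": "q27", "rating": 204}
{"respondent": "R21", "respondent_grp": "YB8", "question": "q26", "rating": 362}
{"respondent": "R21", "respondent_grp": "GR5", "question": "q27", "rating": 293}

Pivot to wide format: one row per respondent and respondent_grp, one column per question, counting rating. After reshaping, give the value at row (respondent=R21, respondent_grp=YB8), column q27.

4

Rows with respondent=R21, respondent_grp=YB8 and question=q27: rating values are 843, 906, 739, 631.
4 rows match — count = 4.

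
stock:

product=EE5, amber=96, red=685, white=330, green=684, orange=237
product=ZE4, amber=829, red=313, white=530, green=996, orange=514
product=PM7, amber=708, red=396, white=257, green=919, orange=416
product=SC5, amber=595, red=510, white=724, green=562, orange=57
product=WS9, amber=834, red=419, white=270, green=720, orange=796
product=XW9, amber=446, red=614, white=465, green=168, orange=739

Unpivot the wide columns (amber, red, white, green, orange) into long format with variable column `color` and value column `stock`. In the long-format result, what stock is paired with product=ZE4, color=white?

Unpivoting turns each (product, wide-column) pair into one long row.
The wide cell at row ZE4, column white holds 530, so the long row (ZE4, white) has stock=530.

530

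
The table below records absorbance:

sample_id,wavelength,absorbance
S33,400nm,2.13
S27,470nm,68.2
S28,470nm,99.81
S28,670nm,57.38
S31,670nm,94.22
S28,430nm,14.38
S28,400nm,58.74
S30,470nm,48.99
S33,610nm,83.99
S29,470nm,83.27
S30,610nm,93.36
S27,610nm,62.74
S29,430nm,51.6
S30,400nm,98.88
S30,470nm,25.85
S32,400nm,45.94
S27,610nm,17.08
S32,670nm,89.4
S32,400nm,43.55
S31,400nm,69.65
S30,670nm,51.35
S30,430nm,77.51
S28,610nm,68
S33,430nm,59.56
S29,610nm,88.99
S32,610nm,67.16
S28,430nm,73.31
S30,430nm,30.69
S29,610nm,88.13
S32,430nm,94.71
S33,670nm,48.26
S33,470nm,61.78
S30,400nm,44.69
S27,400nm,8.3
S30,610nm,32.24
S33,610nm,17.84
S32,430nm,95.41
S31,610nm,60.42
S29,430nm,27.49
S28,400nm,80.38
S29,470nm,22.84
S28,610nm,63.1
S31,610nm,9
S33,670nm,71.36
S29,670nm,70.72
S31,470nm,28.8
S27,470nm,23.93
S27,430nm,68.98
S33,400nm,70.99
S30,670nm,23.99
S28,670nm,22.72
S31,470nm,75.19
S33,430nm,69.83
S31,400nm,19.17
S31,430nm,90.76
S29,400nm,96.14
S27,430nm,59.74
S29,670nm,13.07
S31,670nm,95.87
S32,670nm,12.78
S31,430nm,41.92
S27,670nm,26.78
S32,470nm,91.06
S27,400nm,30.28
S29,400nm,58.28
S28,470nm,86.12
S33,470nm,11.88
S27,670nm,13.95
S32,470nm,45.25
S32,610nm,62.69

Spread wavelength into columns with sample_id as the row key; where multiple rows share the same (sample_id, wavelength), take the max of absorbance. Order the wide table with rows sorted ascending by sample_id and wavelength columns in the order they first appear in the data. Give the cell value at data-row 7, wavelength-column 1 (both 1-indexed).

With rows sorted ascending by sample_id, row 7 is sample_id=S33. wavelength columns in first-appearance order: 400nm, 470nm, 670nm, 430nm, 610nm; column 1 is 400nm.
Long rows with sample_id=S33, wavelength=400nm: max(2.13, 70.99) = 70.99.

70.99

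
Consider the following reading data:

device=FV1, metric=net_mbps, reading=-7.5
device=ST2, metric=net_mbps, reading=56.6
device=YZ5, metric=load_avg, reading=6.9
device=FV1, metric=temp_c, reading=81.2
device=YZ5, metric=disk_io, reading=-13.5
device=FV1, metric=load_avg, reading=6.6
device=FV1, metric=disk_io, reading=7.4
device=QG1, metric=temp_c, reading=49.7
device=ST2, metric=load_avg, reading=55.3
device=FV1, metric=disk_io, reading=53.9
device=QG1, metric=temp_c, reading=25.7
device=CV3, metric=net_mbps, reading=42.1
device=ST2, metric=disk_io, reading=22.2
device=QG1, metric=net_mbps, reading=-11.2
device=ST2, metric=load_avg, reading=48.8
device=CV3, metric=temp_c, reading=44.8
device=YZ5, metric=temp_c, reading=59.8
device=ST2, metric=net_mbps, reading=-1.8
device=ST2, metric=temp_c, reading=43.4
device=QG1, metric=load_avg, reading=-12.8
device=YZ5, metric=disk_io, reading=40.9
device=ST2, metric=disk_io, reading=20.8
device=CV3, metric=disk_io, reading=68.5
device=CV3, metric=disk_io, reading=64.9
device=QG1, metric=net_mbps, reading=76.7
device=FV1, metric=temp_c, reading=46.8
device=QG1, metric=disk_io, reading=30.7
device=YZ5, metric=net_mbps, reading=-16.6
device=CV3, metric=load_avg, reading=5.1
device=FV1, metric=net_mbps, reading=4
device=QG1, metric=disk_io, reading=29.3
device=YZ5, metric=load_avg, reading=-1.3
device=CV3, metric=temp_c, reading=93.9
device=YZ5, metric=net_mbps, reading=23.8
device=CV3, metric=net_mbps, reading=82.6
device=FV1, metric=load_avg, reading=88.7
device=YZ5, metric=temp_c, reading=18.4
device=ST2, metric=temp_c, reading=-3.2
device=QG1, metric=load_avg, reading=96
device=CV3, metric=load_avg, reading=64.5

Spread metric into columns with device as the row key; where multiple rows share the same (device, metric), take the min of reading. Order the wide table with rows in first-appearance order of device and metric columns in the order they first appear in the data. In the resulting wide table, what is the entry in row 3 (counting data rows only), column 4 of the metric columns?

With rows in first-appearance order of device, row 3 is device=YZ5. metric columns in first-appearance order: net_mbps, load_avg, temp_c, disk_io; column 4 is disk_io.
Long rows with device=YZ5, metric=disk_io: min(-13.5, 40.9) = -13.5.

-13.5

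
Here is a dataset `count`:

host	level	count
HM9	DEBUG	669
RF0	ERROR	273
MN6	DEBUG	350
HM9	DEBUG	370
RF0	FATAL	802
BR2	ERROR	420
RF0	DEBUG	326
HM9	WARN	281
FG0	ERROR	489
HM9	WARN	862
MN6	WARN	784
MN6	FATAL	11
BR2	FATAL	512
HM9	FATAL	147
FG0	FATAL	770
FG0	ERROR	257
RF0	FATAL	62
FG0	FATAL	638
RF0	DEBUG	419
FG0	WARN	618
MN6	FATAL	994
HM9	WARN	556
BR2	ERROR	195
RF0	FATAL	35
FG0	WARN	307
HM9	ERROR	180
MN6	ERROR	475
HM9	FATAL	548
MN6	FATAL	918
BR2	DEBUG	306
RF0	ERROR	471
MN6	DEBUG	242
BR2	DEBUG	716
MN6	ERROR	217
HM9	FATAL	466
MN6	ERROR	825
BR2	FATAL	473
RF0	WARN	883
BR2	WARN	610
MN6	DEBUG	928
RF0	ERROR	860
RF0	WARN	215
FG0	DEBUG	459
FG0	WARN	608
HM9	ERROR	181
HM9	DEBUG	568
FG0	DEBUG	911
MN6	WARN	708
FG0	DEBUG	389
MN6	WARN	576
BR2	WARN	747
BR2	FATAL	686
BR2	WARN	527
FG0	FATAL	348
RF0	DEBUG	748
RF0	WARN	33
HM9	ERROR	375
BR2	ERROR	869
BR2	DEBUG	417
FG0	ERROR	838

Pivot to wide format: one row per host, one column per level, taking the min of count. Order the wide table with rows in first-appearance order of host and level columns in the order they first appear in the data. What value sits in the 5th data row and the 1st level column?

389

With rows in first-appearance order of host, row 5 is host=FG0. level columns in first-appearance order: DEBUG, ERROR, FATAL, WARN; column 1 is DEBUG.
Long rows with host=FG0, level=DEBUG: min(459, 911, 389) = 389.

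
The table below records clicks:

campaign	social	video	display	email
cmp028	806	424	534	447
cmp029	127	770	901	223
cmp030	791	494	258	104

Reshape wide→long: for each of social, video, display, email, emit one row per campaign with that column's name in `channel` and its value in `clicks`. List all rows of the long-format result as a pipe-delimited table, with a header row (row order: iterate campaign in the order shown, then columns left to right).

Each (campaign, column) pair becomes one row: 3 × 4 = 12 rows.
For example, (cmp028, social) → clicks=806.

| campaign | channel | clicks |
| cmp028 | social | 806 |
| cmp028 | video | 424 |
| cmp028 | display | 534 |
| cmp028 | email | 447 |
| cmp029 | social | 127 |
| cmp029 | video | 770 |
| cmp029 | display | 901 |
| cmp029 | email | 223 |
| cmp030 | social | 791 |
| cmp030 | video | 494 |
| cmp030 | display | 258 |
| cmp030 | email | 104 |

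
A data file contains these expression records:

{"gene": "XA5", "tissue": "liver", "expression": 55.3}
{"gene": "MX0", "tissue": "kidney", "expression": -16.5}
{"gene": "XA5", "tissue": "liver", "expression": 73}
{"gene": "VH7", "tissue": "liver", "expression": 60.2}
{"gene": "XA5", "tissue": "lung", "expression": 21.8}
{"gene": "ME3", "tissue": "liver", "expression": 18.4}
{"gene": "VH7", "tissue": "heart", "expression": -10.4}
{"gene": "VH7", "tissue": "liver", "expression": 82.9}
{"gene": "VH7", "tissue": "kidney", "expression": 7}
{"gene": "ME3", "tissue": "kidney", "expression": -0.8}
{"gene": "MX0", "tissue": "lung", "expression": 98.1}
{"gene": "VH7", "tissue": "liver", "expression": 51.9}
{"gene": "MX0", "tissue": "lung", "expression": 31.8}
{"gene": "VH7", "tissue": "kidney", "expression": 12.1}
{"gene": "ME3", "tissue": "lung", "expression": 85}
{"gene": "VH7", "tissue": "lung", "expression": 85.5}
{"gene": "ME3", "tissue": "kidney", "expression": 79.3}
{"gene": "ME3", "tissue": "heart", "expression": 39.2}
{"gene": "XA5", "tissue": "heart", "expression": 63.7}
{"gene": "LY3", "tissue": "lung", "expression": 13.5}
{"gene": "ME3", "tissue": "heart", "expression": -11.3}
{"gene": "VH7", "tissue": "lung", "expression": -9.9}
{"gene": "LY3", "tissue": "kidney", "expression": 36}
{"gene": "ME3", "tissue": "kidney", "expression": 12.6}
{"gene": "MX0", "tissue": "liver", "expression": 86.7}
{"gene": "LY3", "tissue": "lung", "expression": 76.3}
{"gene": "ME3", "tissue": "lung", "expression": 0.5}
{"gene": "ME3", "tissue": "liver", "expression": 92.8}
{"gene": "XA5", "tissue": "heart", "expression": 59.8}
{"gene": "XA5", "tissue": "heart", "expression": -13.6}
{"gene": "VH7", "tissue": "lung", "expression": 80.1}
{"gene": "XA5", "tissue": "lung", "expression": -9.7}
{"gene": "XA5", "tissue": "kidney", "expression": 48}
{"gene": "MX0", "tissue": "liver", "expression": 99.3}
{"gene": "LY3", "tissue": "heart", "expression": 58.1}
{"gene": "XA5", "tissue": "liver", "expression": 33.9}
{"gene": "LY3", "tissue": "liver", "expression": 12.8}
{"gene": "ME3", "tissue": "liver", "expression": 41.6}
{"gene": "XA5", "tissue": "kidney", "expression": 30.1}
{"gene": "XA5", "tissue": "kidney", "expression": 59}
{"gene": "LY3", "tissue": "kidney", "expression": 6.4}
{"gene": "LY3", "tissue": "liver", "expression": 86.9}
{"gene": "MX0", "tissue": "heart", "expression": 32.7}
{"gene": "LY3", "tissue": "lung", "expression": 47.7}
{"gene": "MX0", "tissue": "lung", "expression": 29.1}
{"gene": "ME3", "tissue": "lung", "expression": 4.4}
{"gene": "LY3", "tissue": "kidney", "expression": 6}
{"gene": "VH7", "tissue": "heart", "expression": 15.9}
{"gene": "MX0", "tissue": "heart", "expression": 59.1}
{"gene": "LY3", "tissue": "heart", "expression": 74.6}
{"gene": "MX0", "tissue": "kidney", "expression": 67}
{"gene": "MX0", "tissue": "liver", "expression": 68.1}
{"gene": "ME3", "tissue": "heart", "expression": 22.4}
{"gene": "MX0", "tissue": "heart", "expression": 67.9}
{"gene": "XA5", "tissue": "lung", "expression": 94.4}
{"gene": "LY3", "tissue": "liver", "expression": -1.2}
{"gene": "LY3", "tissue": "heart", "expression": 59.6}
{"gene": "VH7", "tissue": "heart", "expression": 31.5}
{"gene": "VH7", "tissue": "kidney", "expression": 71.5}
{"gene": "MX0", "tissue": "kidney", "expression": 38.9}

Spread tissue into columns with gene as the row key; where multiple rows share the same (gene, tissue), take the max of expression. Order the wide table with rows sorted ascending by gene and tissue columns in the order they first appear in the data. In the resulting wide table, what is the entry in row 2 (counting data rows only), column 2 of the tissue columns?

With rows sorted ascending by gene, row 2 is gene=ME3. tissue columns in first-appearance order: liver, kidney, lung, heart; column 2 is kidney.
Long rows with gene=ME3, tissue=kidney: max(-0.8, 79.3, 12.6) = 79.3.

79.3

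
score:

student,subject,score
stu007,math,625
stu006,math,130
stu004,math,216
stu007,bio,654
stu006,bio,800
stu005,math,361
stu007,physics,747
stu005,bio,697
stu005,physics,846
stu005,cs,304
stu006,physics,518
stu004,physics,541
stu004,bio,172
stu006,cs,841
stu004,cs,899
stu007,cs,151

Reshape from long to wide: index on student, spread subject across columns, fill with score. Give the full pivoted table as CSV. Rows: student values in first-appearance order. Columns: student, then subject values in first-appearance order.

Columns: student plus the 4 distinct subject values (math, bio, physics, cs).
For example, row stu007 column math takes score=625 from the long row (stu007, math).

student,math,bio,physics,cs
stu007,625,654,747,151
stu006,130,800,518,841
stu004,216,172,541,899
stu005,361,697,846,304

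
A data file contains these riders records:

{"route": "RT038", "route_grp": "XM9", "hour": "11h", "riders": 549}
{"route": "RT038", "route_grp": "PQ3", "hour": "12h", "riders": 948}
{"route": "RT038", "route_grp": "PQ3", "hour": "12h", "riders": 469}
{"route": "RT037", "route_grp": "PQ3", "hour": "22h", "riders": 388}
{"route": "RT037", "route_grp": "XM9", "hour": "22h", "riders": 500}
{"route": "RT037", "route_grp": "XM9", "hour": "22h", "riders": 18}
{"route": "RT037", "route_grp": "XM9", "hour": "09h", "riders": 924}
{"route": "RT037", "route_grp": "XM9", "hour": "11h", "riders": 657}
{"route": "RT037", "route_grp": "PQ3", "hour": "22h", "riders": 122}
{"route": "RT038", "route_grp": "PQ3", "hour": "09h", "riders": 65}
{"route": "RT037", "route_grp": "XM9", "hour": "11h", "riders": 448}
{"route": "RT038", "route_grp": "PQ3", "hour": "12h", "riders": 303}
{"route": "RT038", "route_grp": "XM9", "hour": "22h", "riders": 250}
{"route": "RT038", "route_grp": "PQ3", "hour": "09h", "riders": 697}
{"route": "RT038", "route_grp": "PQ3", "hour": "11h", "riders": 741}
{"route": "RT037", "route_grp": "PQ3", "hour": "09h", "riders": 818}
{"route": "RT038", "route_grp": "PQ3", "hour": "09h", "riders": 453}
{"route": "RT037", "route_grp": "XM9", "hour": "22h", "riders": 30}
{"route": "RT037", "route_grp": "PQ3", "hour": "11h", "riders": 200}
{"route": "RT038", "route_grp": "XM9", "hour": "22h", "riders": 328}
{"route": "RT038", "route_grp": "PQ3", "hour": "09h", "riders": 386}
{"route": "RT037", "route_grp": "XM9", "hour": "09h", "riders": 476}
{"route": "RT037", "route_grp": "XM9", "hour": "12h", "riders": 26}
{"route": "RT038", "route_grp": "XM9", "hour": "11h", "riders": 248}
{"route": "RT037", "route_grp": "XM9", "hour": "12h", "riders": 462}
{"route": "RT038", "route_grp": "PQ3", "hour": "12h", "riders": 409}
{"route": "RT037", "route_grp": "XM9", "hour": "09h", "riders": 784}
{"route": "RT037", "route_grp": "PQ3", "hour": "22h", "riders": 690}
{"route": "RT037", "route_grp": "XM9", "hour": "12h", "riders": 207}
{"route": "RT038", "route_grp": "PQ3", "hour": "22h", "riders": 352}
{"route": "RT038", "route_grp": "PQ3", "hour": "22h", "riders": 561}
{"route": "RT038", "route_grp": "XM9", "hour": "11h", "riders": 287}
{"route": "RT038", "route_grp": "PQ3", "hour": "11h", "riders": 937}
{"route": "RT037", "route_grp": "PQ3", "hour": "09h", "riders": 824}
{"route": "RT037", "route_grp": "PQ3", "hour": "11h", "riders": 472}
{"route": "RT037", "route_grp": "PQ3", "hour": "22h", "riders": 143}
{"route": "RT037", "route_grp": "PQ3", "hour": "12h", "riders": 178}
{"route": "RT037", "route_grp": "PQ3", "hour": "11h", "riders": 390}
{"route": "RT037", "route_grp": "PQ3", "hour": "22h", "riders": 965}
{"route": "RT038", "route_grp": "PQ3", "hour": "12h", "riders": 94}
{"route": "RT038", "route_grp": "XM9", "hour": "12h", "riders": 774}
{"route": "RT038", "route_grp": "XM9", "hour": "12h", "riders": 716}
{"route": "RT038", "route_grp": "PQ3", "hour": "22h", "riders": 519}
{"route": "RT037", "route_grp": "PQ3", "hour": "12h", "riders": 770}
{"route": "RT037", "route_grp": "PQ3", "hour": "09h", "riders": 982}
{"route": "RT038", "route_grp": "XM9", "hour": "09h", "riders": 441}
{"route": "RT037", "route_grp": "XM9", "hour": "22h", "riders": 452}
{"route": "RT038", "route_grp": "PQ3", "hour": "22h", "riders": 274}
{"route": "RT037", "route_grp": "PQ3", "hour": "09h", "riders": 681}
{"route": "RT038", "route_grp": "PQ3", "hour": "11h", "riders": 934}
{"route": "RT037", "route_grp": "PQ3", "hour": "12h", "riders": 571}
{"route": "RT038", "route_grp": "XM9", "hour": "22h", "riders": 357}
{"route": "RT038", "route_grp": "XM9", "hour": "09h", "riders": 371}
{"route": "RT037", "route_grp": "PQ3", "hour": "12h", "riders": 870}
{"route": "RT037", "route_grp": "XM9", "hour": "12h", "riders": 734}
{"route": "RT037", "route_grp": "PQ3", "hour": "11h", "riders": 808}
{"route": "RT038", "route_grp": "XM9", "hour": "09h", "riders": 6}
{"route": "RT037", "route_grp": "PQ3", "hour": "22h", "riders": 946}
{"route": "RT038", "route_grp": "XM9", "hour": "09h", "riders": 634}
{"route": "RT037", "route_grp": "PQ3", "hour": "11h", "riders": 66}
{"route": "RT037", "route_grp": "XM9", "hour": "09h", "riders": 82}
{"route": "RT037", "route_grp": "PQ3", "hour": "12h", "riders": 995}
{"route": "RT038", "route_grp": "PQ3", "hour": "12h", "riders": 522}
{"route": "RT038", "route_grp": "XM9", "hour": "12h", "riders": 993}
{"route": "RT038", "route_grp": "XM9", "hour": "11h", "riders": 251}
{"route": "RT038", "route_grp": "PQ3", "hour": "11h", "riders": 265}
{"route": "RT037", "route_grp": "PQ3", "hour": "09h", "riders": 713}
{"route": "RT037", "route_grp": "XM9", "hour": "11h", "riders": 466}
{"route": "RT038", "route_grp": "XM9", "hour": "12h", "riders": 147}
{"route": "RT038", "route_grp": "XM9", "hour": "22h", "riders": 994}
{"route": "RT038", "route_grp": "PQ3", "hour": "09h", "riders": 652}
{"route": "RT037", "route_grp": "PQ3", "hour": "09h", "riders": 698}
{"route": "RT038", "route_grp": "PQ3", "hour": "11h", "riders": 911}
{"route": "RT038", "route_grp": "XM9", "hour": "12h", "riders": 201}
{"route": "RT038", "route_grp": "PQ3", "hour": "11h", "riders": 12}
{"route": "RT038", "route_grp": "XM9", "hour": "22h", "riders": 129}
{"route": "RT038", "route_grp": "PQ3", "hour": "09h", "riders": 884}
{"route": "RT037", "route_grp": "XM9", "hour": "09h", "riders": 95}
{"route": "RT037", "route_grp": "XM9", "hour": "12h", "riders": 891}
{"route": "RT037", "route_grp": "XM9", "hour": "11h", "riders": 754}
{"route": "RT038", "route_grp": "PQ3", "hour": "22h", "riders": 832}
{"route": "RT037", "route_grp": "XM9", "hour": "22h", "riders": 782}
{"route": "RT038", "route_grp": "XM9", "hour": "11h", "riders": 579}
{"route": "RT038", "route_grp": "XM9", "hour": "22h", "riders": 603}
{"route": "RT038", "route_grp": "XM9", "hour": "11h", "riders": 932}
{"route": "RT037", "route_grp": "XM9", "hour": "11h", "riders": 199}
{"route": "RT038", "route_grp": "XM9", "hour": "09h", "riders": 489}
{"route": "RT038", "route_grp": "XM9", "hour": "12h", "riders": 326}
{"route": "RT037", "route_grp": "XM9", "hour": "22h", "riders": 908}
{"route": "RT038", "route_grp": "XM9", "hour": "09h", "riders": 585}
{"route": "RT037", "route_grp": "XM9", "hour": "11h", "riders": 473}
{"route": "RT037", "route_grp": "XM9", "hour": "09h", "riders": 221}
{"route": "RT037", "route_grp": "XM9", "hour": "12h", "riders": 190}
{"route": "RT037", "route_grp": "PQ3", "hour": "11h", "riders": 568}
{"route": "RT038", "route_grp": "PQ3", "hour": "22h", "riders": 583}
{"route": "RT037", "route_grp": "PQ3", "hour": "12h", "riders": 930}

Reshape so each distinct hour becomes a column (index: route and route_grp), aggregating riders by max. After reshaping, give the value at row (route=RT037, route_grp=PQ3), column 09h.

Rows with route=RT037, route_grp=PQ3 and hour=09h: riders values are 818, 824, 982, 681, 713, 698.
max(818, 824, 982, 681, 713, 698) = 982.

982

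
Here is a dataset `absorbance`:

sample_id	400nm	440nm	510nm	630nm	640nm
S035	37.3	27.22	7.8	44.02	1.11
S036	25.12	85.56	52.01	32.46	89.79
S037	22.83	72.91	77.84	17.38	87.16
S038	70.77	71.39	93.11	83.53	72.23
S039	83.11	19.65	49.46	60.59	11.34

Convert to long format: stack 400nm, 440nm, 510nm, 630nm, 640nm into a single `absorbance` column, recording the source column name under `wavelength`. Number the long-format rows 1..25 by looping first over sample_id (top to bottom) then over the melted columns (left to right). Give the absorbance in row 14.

25 rows total (5 × 5). Row 14: index ⌊(14-1)/5⌋ = 2 into sample_id → S037; (14-1) mod 5 = 3 into the melted columns → 630nm.
So row 14 is (S037, 630nm, 17.38); absorbance = 17.38.

17.38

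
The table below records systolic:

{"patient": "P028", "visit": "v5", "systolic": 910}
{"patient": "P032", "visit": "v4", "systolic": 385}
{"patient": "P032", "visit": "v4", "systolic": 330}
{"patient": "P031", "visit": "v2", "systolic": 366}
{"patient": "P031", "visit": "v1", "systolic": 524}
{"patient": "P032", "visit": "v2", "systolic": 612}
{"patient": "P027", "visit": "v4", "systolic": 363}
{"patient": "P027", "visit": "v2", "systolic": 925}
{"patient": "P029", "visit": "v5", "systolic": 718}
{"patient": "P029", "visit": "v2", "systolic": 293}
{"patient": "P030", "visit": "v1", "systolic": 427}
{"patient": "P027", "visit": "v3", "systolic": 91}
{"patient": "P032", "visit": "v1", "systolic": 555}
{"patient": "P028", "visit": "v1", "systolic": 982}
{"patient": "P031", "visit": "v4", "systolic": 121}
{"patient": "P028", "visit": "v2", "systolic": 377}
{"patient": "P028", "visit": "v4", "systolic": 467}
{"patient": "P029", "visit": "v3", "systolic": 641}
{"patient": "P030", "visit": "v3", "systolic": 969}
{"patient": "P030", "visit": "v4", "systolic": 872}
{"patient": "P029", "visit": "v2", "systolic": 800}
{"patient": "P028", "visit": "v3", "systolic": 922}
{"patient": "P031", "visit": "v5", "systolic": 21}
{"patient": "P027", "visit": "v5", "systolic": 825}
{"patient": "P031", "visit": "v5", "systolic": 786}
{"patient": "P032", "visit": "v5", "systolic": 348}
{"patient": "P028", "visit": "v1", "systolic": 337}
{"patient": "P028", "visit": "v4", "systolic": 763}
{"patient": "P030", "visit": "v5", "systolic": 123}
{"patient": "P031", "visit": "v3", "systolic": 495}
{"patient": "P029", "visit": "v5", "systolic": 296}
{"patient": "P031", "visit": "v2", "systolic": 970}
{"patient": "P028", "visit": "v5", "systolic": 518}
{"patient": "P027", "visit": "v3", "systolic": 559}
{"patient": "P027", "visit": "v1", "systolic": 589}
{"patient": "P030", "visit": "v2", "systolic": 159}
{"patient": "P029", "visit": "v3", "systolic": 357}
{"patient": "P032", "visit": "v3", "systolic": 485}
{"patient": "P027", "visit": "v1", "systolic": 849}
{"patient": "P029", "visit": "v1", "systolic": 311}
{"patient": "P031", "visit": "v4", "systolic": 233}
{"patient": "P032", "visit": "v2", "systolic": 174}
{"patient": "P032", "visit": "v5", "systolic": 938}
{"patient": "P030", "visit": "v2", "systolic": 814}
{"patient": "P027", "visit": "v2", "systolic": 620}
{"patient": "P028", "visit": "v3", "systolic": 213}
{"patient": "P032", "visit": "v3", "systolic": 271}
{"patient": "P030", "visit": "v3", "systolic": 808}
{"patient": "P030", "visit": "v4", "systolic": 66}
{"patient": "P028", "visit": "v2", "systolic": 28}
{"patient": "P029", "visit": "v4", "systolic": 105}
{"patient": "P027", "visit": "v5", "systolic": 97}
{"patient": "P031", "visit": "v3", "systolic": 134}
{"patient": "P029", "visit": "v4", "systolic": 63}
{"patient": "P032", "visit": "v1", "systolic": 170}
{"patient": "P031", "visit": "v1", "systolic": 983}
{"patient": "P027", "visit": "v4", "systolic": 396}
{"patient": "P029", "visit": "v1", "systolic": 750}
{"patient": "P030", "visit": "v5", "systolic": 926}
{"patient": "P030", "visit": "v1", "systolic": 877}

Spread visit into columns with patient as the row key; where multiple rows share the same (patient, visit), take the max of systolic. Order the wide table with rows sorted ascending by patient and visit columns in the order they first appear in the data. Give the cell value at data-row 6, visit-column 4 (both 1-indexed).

With rows sorted ascending by patient, row 6 is patient=P032. visit columns in first-appearance order: v5, v4, v2, v1, v3; column 4 is v1.
Long rows with patient=P032, visit=v1: max(555, 170) = 555.

555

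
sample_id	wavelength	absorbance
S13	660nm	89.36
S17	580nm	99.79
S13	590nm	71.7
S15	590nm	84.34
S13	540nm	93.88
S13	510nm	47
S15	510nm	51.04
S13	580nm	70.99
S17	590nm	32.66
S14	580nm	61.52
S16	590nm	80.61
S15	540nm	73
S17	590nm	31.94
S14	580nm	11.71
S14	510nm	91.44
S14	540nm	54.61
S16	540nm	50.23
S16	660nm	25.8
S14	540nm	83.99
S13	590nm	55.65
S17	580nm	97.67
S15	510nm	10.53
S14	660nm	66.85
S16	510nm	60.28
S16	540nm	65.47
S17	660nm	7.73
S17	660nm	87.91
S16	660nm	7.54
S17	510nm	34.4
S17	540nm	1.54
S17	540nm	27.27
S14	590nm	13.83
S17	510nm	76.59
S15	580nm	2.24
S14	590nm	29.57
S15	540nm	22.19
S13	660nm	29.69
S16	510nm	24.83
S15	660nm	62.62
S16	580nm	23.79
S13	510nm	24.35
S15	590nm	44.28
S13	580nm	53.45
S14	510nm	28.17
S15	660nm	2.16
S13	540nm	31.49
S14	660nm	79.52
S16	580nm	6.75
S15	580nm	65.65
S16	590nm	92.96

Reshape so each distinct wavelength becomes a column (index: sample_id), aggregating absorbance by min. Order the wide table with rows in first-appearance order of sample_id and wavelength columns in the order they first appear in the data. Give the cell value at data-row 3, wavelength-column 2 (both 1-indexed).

2.24

With rows in first-appearance order of sample_id, row 3 is sample_id=S15. wavelength columns in first-appearance order: 660nm, 580nm, 590nm, 540nm, 510nm; column 2 is 580nm.
Long rows with sample_id=S15, wavelength=580nm: min(2.24, 65.65) = 2.24.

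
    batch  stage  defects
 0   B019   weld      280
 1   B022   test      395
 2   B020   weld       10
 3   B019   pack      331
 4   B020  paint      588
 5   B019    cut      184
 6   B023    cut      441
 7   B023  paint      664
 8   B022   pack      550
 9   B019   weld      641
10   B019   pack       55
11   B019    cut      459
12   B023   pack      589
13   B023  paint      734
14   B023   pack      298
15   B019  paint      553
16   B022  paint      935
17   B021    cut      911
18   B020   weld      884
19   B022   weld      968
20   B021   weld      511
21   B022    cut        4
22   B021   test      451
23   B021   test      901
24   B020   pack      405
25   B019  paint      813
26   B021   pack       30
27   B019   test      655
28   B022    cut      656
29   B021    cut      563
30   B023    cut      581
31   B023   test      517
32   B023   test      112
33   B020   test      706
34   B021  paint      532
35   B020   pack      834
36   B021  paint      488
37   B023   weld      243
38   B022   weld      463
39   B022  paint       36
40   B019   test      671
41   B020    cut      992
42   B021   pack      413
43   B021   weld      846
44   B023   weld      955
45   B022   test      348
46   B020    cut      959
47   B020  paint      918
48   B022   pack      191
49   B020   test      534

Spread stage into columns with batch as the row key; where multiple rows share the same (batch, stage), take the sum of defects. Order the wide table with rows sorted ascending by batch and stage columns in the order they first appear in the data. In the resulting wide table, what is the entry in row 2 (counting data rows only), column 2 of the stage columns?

1240

With rows sorted ascending by batch, row 2 is batch=B020. stage columns in first-appearance order: weld, test, pack, paint, cut; column 2 is test.
Long rows with batch=B020, stage=test: 706 + 534 = 1240.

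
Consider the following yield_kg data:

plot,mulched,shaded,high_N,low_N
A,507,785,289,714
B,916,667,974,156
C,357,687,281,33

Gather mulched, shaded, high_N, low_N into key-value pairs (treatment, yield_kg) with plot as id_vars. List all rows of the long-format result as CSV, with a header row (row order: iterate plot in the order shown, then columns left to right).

plot,treatment,yield_kg
A,mulched,507
A,shaded,785
A,high_N,289
A,low_N,714
B,mulched,916
B,shaded,667
B,high_N,974
B,low_N,156
C,mulched,357
C,shaded,687
C,high_N,281
C,low_N,33

Each (plot, column) pair becomes one row: 3 × 4 = 12 rows.
For example, (A, mulched) → yield_kg=507.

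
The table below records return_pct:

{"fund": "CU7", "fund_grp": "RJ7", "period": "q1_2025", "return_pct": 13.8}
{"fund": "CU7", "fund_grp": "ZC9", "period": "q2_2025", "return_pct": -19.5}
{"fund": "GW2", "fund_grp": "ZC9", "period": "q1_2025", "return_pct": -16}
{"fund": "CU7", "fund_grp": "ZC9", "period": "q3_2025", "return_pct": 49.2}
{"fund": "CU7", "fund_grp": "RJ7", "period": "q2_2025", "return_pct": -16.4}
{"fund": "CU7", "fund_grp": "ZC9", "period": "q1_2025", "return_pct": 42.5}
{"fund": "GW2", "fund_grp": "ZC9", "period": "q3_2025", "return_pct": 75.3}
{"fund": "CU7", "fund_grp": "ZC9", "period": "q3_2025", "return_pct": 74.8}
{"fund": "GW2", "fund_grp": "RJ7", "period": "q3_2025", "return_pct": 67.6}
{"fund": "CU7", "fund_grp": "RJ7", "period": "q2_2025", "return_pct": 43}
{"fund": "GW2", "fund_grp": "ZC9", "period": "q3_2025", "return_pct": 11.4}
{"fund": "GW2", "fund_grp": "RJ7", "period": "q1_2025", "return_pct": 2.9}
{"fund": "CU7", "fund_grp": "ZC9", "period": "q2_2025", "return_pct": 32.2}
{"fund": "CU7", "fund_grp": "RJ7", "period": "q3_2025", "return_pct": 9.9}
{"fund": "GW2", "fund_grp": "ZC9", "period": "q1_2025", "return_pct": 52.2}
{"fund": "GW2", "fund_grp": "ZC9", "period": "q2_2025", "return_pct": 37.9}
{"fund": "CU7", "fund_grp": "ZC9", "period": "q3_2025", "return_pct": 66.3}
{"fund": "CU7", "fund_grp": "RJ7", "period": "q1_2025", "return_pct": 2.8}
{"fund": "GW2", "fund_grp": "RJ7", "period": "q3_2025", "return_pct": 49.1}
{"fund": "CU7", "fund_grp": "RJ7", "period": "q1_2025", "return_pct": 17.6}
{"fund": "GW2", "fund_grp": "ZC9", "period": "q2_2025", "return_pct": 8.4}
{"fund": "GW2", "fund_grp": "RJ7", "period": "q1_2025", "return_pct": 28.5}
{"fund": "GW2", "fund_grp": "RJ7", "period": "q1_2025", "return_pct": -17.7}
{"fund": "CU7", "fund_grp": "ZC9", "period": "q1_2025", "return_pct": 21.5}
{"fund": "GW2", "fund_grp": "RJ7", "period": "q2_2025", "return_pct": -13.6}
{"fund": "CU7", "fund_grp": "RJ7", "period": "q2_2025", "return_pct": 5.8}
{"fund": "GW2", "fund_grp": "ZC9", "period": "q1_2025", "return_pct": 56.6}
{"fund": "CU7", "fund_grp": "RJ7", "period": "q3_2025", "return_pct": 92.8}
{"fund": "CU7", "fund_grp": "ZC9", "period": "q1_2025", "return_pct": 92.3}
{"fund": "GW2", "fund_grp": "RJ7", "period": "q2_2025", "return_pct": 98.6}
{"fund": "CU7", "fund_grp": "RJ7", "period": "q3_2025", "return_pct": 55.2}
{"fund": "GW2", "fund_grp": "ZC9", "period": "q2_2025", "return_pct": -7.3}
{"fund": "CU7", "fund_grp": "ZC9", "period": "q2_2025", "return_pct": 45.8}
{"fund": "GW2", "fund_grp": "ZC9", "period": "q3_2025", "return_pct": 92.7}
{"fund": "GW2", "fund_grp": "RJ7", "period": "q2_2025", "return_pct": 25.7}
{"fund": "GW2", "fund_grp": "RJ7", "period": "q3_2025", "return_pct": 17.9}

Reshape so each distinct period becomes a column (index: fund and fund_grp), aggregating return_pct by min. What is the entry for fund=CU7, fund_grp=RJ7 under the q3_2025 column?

9.9

Rows with fund=CU7, fund_grp=RJ7 and period=q3_2025: return_pct values are 9.9, 92.8, 55.2.
min(9.9, 92.8, 55.2) = 9.9.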